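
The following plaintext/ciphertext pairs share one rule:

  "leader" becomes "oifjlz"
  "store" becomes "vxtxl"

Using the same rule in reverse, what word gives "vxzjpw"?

studio

In leader: l→o is +3, e→i is +4, a→f is +5, d→j is +6 — the shift increases by 1 each position. Each letter shifts forward by (position + 3), i.e. 3, 4, 5, … — the shift grows by one for each successive letter.
Decoding vxzjpw: v−3=s, x−4=t, z−5=u, j−6=d, p−7=i, w−8=o.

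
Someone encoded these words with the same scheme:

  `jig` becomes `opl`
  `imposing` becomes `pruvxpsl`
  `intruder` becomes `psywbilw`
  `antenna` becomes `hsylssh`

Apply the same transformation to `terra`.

The shift depends on letter class: consonant j→o is +5, but vowel i→p is +7. Two shifts are in play — +7 for a/e/i/o/u, +5 for every other letter.
Applying it to terra: t(cons)+5=y, e(vowel)+7=l, r(cons)+5=w, r(cons)+5=w, a(vowel)+7=h.

ylwwh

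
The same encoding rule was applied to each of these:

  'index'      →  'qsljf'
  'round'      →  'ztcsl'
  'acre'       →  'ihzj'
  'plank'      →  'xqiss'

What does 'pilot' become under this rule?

A repeating key of period 2 is used — shifts +8, +5 over and over.
For pilot: p+8=x, i+5=n, l+8=t, o+5=t, t+8=b.

xnttb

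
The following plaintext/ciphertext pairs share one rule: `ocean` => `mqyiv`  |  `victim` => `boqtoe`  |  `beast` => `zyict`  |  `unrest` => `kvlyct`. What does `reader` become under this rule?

lyihyl

o(14)→m(12) and c(2)→q(16) fit y≡17x+8 (mod 26); the inverse of 17 mod 26 is 23. Each letter's alphabet position (a=0..z=25) is mapped through 17·x+8 mod 26 — an affine cipher.
For reader: r(17)→17·17+8≡11=l; e(4)→17·4+8≡24=y; a(0)→17·0+8≡8=i; d(3)→17·3+8≡7=h; e(4)→17·4+8≡24=y; r(17)→17·17+8≡11=l (all mod 26).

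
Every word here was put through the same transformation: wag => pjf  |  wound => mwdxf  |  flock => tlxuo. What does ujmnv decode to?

The output letters match the input read backwards, each shifted +9: wag reversed is gaw. Read the word backwards and shift each letter +9.
Reversing it on ujmnv: shift back: u−9=l, j−9=a, m−9=d, n−9=e, v−9=m → ladem; then reverse → medal.

medal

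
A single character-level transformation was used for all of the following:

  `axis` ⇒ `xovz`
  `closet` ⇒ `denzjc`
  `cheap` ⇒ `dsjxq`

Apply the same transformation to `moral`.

a(0)→x(23) and x(23)→o(14) fit y≡3x+23 (mod 26); the inverse of 3 mod 26 is 9. This is an affine cipher: with a=0,…,z=25, each position x becomes (3x+23) mod 26.
Applying it to moral: m(12)→3·12+23≡7=h; o(14)→3·14+23≡13=n; r(17)→3·17+23≡22=w; a(0)→3·0+23≡23=x; l(11)→3·11+23≡4=e (all mod 26).

hnwxe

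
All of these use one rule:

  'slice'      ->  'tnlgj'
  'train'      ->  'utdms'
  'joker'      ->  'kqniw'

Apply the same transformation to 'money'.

The shift increases by 1 at each position, starting from +1: 1, 2, 3, ….
For money: m+1=n, o+2=q, n+3=q, e+4=i, y+5=d.

nqqid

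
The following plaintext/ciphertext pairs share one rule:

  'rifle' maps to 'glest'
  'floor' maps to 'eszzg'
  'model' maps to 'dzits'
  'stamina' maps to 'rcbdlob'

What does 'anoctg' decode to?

r(17)→g(6) and i(8)→l(11) fit y≡11x+1 (mod 26); the inverse of 11 mod 26 is 19. Each letter's alphabet position (a=0..z=25) is mapped through 11·x+1 mod 26 — an affine cipher.
Reversing it on anoctg: a(0)→19·(0−1)≡7=h; n(13)→19·(13−1)≡20=u; o(14)→19·(14−1)≡13=n; c(2)→19·(2−1)≡19=t; t(19)→19·(19−1)≡4=e; g(6)→19·(6−1)≡17=r (all mod 26).

hunter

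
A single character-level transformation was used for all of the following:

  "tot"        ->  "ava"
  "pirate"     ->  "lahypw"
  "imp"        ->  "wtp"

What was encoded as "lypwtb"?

The output letters match the input read backwards, each shifted +7: tot reversed is tot. Two steps: reverse the string, then apply a Caesar shift of +7.
Decoding lypwtb: shift back: l−7=e, y−7=r, p−7=i, w−7=p, t−7=m, b−7=u → eripmu; then reverse → umpire.

umpire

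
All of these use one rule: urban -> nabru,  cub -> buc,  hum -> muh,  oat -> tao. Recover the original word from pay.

yap

It's just the letters in reverse order.
Undoing it on pay: then reverse → yap.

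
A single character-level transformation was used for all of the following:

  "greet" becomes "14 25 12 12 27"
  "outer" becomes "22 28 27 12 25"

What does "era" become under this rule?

g is letter #7 and maps to 14: an offset of 7. Each letter is replaced by its alphabet position (a=1..z=26) + 7.
On era: e=5→12, r=18→25, a=1→8.

12 25 8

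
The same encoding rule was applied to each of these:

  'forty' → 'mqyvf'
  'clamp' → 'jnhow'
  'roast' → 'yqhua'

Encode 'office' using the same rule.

A repeating key of period 2 is used — shifts +7, +2 over and over.
On office: o+7=v, f+2=h, f+7=m, i+2=k, c+7=j, e+2=g.

vhmkjg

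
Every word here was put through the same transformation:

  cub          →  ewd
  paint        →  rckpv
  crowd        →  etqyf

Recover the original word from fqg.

Every letter moves 2 places later in the alphabet, wrapping around z→a.
Undoing it on fqg: f−2=d, q−2=o, g−2=e.

doe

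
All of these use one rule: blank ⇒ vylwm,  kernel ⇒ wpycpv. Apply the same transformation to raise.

The word is reversed, then every letter is shifted forward by 11.
Applying it to raise: reverse → esiar; then shift: e+11=p, s+11=d, i+11=t, a+11=l, r+11=c.

pdtlc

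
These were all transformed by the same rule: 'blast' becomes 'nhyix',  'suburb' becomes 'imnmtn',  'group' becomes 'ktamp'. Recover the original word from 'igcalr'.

second

b(1)→n(13) and l(11)→h(7) fit y≡15x+24 (mod 26); the inverse of 15 mod 26 is 7. Each letter's alphabet position (a=0..z=25) is mapped through 15·x+24 mod 26 — an affine cipher.
Decoding igcalr: i(8)→7·(8−24)≡18=s; g(6)→7·(6−24)≡4=e; c(2)→7·(2−24)≡2=c; a(0)→7·(0−24)≡14=o; l(11)→7·(11−24)≡13=n; r(17)→7·(17−24)≡3=d (all mod 26).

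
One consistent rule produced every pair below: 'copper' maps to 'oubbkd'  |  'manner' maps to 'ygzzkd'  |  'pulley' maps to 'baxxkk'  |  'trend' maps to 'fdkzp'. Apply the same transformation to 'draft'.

pdgrf

The shift depends on letter class: consonant c→o is +12, but vowel o→u is +6. Two shifts are in play — +6 for a/e/i/o/u, +12 for every other letter.
For draft: d(cons)+12=p, r(cons)+12=d, a(vowel)+6=g, f(cons)+12=r, t(cons)+12=f.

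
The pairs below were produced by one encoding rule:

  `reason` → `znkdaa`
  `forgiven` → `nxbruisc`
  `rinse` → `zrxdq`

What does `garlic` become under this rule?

Each letter shifts forward by (position + 8), i.e. 8, 9, 10, … — the shift grows by one for each successive letter.
On garlic: g+8=o, a+9=j, r+10=b, l+11=w, i+12=u, c+13=p.

ojbwup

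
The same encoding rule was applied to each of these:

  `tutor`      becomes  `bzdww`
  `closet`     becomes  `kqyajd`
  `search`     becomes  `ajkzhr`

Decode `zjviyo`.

relate

Shifts by position in tutor: pos 0: t→b (+8), pos 1: u→z (+5), pos 2: t→d (+10), pos 3: o→w (+8), pos 4: r→w (+5) — repeating every 3. The shifts repeat in a cycle of length 3: positions 0,1,… shift by +8, +5, +10, then the pattern repeats.
Undoing it on zjviyo: z−8=r, j−5=e, v−10=l, i−8=a, y−5=t, o−10=e.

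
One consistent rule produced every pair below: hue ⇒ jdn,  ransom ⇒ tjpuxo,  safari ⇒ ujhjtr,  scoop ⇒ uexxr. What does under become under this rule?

The shift depends on letter class: consonant h→j is +2, but vowel u→d is +9. Two shifts are in play — +9 for a/e/i/o/u, +2 for every other letter.
For under: u(vowel)+9=d, n(cons)+2=p, d(cons)+2=f, e(vowel)+9=n, r(cons)+2=t.

dpfnt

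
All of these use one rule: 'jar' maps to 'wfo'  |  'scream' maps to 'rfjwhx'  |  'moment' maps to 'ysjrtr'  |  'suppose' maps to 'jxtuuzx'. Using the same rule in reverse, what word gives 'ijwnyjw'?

The output letters match the input read backwards, each shifted +5: jar reversed is raj. The word is reversed, then every letter is shifted forward by 5.
Decoding ijwnyjw: shift back: i−5=d, j−5=e, w−5=r, n−5=i, y−5=t, j−5=e, w−5=r → deriter; then reverse → retired.

retired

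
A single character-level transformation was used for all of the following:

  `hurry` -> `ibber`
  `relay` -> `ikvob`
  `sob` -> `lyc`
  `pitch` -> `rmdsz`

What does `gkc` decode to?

The output letters match the input read backwards, each shifted +10: hurry reversed is yrruh. Read the word backwards and shift each letter +10.
Reversing it on gkc: shift back: g−10=w, k−10=a, c−10=s → was; then reverse → saw.

saw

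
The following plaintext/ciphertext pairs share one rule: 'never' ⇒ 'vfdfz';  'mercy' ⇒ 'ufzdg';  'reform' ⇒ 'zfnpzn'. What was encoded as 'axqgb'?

Shifts by position in never: pos 0: n→v (+8), pos 1: e→f (+1), pos 2: v→d (+8), pos 3: e→f (+1) — repeating every 2. It's a Vigenère-style cipher with numeric key [8,1]: position i shifts by key[i mod 2].
Decoding axqgb: a−8=s, x−1=w, q−8=i, g−1=f, b−8=t.

swift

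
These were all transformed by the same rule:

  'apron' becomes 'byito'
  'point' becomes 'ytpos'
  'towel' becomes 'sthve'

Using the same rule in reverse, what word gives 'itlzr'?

a(0)→b(1) and p(15)→y(24) fit y≡5x+1 (mod 26); the inverse of 5 mod 26 is 21. This is an affine cipher: with a=0,…,z=25, each position x becomes (5x+1) mod 26.
Undoing it on itlzr: i(8)→21·(8−1)≡17=r; t(19)→21·(19−1)≡14=o; l(11)→21·(11−1)≡2=c; z(25)→21·(25−1)≡10=k; r(17)→21·(17−1)≡24=y (all mod 26).

rocky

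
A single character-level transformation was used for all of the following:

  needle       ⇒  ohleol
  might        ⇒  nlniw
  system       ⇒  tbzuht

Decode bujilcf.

archive

Shifts by position in needle: pos 0: n→o (+1), pos 1: e→h (+3), pos 2: e→l (+7), pos 3: d→e (+1), pos 4: l→o (+3), pos 5: e→l (+7) — repeating every 3. It's a Vigenère-style cipher with numeric key [1,3,7]: position i shifts by key[i mod 3].
Reversing it on bujilcf: b−1=a, u−3=r, j−7=c, i−1=h, l−3=i, c−7=v, f−1=e.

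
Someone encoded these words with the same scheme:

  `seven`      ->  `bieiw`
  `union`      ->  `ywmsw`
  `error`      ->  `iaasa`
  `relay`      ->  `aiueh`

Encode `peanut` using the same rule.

yiewyc

The shift depends on letter class: consonant s→b is +9, but vowel e→i is +4. Vowels shift forward by 4 and consonants shift forward by 9.
On peanut: p(cons)+9=y, e(vowel)+4=i, a(vowel)+4=e, n(cons)+9=w, u(vowel)+4=y, t(cons)+9=c.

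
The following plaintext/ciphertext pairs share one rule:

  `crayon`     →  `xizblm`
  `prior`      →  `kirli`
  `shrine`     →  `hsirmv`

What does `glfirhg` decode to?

Each pair mirrors across the alphabet (c↔x, r↔i, a↔z): positions sum to 25. Each letter is replaced by its mirror in the alphabet: a↔z, b↔y, c↔x, and so on (the Atbash cipher).
Decoding glfirhg: g↔t, l↔o, f↔u, i↔r, r↔i, h↔s, g↔t.

tourist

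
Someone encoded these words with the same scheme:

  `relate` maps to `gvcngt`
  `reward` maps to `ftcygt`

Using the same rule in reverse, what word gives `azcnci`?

galaxy

The output letters match the input read backwards, each shifted +2: relate reversed is etaler. Read the word backwards and shift each letter +2.
Reversing it on azcnci: shift back: a−2=y, z−2=x, c−2=a, n−2=l, c−2=a, i−2=g → yxalag; then reverse → galaxy.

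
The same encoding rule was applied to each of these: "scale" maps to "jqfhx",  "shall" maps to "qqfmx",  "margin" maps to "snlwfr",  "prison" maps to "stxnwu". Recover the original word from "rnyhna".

Read the word backwards and shift each letter +5.
Reversing it on rnyhna: shift back: r−5=m, n−5=i, y−5=t, h−5=c, n−5=i, a−5=v → mitciv; then reverse → victim.

victim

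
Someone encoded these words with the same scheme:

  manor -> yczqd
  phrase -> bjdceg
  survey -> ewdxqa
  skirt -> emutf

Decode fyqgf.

Shifts by position in manor: pos 0: m→y (+12), pos 1: a→c (+2), pos 2: n→z (+12), pos 3: o→q (+2) — repeating every 2. It's a Vigenère-style cipher with numeric key [12,2]: position i shifts by key[i mod 2].
Undoing it on fyqgf: f−12=t, y−2=w, q−12=e, g−2=e, f−12=t.

tweet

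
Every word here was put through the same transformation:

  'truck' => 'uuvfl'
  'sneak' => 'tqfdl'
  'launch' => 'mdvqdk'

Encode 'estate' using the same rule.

Shifts by position in truck: pos 0: t→u (+1), pos 1: r→u (+3), pos 2: u→v (+1), pos 3: c→f (+3) — repeating every 2. The shifts repeat in a cycle of length 2: positions 0,1,… shift by +1, +3, then the pattern repeats.
For estate: e+1=f, s+3=v, t+1=u, a+3=d, t+1=u, e+3=h.

fvuduh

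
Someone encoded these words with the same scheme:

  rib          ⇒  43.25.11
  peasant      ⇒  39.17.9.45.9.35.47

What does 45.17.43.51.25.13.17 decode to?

With a=1..z=26, the number is 2·pos + 7.
Reversing it on 45.17.43.51.25.13.17: 45→(45−7)÷2=19=s, 17→(17−7)÷2=5=e, 43→(43−7)÷2=18=r, 51→(51−7)÷2=22=v, 25→(25−7)÷2=9=i, 13→(13−7)÷2=3=c, 17→(17−7)÷2=5=e.

service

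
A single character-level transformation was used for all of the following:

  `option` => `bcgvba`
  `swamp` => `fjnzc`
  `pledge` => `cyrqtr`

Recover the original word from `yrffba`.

lesson

Compare letters: o→b is +13, p→c is +13, t→g is +13 — a constant shift. Every letter moves 13 places later in the alphabet, wrapping around z→a.
Undoing it on yrffba: y−13=l, r−13=e, f−13=s, f−13=s, b−13=o, a−13=n.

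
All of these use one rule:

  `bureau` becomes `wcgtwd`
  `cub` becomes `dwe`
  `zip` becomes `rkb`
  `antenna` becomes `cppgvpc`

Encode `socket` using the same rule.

The word is reversed, then every letter is shifted forward by 2.
Applying it to socket: reverse → tekcos; then shift: t+2=v, e+2=g, k+2=m, c+2=e, o+2=q, s+2=u.

vgmequ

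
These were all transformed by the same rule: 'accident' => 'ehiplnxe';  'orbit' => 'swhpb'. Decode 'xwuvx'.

troop

In accident: a→e is +4, c→h is +5, c→i is +6, i→p is +7 — the shift increases by 1 each position. Each letter shifts forward by (position + 4), i.e. 4, 5, 6, … — the shift grows by one for each successive letter.
Undoing it on xwuvx: x−4=t, w−5=r, u−6=o, v−7=o, x−8=p.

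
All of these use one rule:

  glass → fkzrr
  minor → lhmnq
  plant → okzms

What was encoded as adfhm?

begin

Compare letters: g→f is +25, l→k is +25, a→z is +25 — a constant shift. It's a constant shift of +25 (ROT25).
Reversing it on adfhm: a−25=b, d−25=e, f−25=g, h−25=i, m−25=n.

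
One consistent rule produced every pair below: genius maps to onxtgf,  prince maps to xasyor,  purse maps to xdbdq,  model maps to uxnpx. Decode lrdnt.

ditch

Each letter shifts forward by (position + 8), i.e. 8, 9, 10, … — the shift grows by one for each successive letter.
Reversing it on lrdnt: l−8=d, r−9=i, d−10=t, n−11=c, t−12=h.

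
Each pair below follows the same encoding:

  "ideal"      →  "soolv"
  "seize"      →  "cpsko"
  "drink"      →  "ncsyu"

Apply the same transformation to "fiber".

Shifts by position in ideal: pos 0: i→s (+10), pos 1: d→o (+11), pos 2: e→o (+10), pos 3: a→l (+11) — repeating every 2. It's a Vigenère-style cipher with numeric key [10,11]: position i shifts by key[i mod 2].
On fiber: f+10=p, i+11=t, b+10=l, e+11=p, r+10=b.

ptlpb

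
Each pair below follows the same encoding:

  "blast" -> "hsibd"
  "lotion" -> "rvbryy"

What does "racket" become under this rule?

xhktoe

In blast: b→h is +6, l→s is +7, a→i is +8, s→b is +9 — the shift increases by 1 each position. The shift increases by 1 at each position, starting from +6: 6, 7, 8, ….
On racket: r+6=x, a+7=h, c+8=k, k+9=t, e+10=o, t+11=e.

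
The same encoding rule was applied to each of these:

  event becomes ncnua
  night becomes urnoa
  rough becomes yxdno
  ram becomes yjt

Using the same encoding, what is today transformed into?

The shift depends on letter class: consonant v→c is +7, but vowel e→n is +9. The rule splits by letter class: vowels +9, consonants +7.
For today: t(cons)+7=a, o(vowel)+9=x, d(cons)+7=k, a(vowel)+9=j, y(cons)+7=f.

axkjf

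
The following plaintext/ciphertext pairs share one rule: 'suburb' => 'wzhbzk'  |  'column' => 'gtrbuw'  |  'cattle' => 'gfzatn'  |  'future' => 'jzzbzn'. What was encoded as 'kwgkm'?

grade

The shift increases by 1 at each position, starting from +4: 4, 5, 6, ….
Decoding kwgkm: k−4=g, w−5=r, g−6=a, k−7=d, m−8=e.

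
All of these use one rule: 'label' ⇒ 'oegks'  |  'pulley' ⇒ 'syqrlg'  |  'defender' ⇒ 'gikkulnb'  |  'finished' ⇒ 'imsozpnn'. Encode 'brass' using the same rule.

In label: l→o is +3, a→e is +4, b→g is +5, e→k is +6 — the shift increases by 1 each position. The shift increases by 1 at each position, starting from +3: 3, 4, 5, ….
For brass: b+3=e, r+4=v, a+5=f, s+6=y, s+7=z.

evfyz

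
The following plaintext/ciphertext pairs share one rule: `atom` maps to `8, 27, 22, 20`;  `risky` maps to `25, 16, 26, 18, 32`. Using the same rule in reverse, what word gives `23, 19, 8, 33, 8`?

plaza

a is letter #1 and maps to 8: an offset of 7. Each letter is replaced by its alphabet position (a=1..z=26) + 7.
Decoding 23, 19, 8, 33, 8: 23→(23−7)÷1=16=p, 19→(19−7)÷1=12=l, 8→(8−7)÷1=1=a, 33→(33−7)÷1=26=z, 8→(8−7)÷1=1=a.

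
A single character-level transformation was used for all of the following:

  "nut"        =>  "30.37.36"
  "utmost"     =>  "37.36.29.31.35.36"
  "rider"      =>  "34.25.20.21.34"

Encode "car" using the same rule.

The number is (letter's place in the alphabet, a=1) + 16.
Applying it to car: c=3→19, a=1→17, r=18→34.

19.17.34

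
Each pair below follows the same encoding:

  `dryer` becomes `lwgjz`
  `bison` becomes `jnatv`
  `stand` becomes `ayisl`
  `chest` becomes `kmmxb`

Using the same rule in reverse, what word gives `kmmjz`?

Shifts by position in dryer: pos 0: d→l (+8), pos 1: r→w (+5), pos 2: y→g (+8), pos 3: e→j (+5) — repeating every 2. The shifts repeat in a cycle of length 2: positions 0,1,… shift by +8, +5, then the pattern repeats.
Decoding kmmjz: k−8=c, m−5=h, m−8=e, j−5=e, z−8=r.

cheer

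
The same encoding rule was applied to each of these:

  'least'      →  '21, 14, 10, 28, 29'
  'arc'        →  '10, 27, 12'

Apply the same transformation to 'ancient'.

10, 23, 12, 18, 14, 23, 29

l is letter #12 and maps to 21: an offset of 9. Letters become their 1-based position plus 9 (so a→10, b→11, …).
For ancient: a=1→10, n=14→23, c=3→12, i=9→18, e=5→14, n=14→23, t=20→29.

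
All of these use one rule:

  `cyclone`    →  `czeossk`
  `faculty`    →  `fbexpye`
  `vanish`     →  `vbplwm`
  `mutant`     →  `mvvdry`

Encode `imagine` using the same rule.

In cyclone: c→c is +0, y→z is +1, c→e is +2, l→o is +3 — the shift increases by 1 each position. Each letter shifts forward by its position index (0, 1, 2, …) — the shift grows by one for each successive letter.
On imagine: i+0=i, m+1=n, a+2=c, g+3=j, i+4=m, n+5=s, e+6=k.

incjmsk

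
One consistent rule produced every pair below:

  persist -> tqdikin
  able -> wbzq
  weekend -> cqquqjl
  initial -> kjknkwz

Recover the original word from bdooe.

broom

p(15)→t(19) and e(4)→q(16) fit y≡5x+22 (mod 26); the inverse of 5 mod 26 is 21. This is an affine cipher: with a=0,…,z=25, each position x becomes (5x+22) mod 26.
Reversing it on bdooe: b(1)→21·(1−22)≡1=b; d(3)→21·(3−22)≡17=r; o(14)→21·(14−22)≡14=o; o(14)→21·(14−22)≡14=o; e(4)→21·(4−22)≡12=m (all mod 26).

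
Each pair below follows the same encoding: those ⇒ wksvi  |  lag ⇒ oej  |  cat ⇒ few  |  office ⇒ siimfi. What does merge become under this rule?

The shift depends on letter class: consonant t→w is +3, but vowel o→s is +4. The rule splits by letter class: vowels +4, consonants +3.
Applying it to merge: m(cons)+3=p, e(vowel)+4=i, r(cons)+3=u, g(cons)+3=j, e(vowel)+4=i.

piuji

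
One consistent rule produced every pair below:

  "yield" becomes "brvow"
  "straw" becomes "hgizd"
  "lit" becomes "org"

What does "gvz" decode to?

tea

Each pair mirrors across the alphabet (y↔b, i↔r, e↔v): positions sum to 25. Letters are reflected about the middle of the alphabet (position → 25−position): Atbash.
Decoding gvz: g↔t, v↔e, z↔a.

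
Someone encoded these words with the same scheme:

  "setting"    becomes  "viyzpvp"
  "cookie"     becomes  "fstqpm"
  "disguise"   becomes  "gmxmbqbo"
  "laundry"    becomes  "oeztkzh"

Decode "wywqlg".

In setting: s→v is +3, e→i is +4, t→y is +5, t→z is +6 — the shift increases by 1 each position. Each letter shifts forward by (position + 3), i.e. 3, 4, 5, … — the shift grows by one for each successive letter.
Reversing it on wywqlg: w−3=t, y−4=u, w−5=r, q−6=k, l−7=e, g−8=y.

turkey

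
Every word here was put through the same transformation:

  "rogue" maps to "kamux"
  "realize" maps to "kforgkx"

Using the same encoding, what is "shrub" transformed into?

The output letters match the input read backwards, each shifted +6: rogue reversed is eugor. Two steps: reverse the string, then apply a Caesar shift of +6.
On shrub: reverse → burhs; then shift: b+6=h, u+6=a, r+6=x, h+6=n, s+6=y.

haxny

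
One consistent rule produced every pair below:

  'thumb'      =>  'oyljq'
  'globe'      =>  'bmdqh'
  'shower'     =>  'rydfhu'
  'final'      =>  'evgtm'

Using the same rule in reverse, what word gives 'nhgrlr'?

Each letter's alphabet position (a=0..z=25) is mapped through 23·x+19 mod 26 — an affine cipher.
Decoding nhgrlr: n(13)→17·(13−19)≡2=c; h(7)→17·(7−19)≡4=e; g(6)→17·(6−19)≡13=n; r(17)→17·(17−19)≡18=s; l(11)→17·(11−19)≡20=u; r(17)→17·(17−19)≡18=s (all mod 26).

census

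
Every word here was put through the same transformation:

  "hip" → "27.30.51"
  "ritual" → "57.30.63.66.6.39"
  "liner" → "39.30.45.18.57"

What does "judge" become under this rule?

33.66.15.24.18

h(#8)→27 and i(#9)→30: differences scale by 3, so n = 3·pos + 3. With a=1..z=26, the number is 3·pos + 3.
On judge: j=10→33, u=21→66, d=4→15, g=7→24, e=5→18.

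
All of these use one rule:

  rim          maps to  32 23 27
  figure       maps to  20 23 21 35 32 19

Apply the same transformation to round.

r is letter #18 and maps to 32: an offset of 14. The number is (letter's place in the alphabet, a=1) + 14.
On round: r=18→32, o=15→29, u=21→35, n=14→28, d=4→18.

32 29 35 28 18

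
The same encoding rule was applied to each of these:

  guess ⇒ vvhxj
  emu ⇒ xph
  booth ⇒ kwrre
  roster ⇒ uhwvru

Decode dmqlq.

The output letters match the input read backwards, each shifted +3: guess reversed is sseug. Two steps: reverse the string, then apply a Caesar shift of +3.
Decoding dmqlq: shift back: d−3=a, m−3=j, q−3=n, l−3=i, q−3=n → ajnin; then reverse → ninja.

ninja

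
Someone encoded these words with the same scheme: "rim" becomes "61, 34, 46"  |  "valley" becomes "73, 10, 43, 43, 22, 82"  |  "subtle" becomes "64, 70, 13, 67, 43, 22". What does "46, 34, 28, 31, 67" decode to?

might

r(#18)→61 and i(#9)→34: differences scale by 3, so n = 3·pos + 7. With a=1..z=26, the number is 3·pos + 7.
Undoing it on 46, 34, 28, 31, 67: 46→(46−7)÷3=13=m, 34→(34−7)÷3=9=i, 28→(28−7)÷3=7=g, 31→(31−7)÷3=8=h, 67→(67−7)÷3=20=t.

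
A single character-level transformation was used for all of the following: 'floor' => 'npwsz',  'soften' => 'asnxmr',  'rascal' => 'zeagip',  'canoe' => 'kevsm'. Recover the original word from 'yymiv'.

A repeating key of period 2 is used — shifts +8, +4 over and over.
Reversing it on yymiv: y−8=q, y−4=u, m−8=e, i−4=e, v−8=n.

queen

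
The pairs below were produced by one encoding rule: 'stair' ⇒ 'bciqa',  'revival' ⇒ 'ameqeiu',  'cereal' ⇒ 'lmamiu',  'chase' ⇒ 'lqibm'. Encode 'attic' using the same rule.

iccql

The shift depends on letter class: consonant s→b is +9, but vowel a→i is +8. Vowels shift forward by 8 and consonants shift forward by 9.
For attic: a(vowel)+8=i, t(cons)+9=c, t(cons)+9=c, i(vowel)+8=q, c(cons)+9=l.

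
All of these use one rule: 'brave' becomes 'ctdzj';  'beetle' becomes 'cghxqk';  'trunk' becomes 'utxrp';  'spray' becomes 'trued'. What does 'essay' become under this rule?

fuved

In brave: b→c is +1, r→t is +2, a→d is +3, v→z is +4 — the shift increases by 1 each position. Letter i (0-indexed) is shifted by i+1, so successive shifts are 1, 2, 3, ….
On essay: e+1=f, s+2=u, s+3=v, a+4=e, y+5=d.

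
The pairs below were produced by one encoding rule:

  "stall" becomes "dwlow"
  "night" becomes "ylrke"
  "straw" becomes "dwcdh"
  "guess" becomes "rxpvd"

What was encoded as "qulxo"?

fraud

Shifts by position in stall: pos 0: s→d (+11), pos 1: t→w (+3), pos 2: a→l (+11), pos 3: l→o (+3) — repeating every 2. It's a Vigenère-style cipher with numeric key [11,3]: position i shifts by key[i mod 2].
Decoding qulxo: q−11=f, u−3=r, l−11=a, x−3=u, o−11=d.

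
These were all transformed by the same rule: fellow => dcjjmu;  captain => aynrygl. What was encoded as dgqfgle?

Compare letters: f→d is +24, e→c is +24, l→j is +24 — a constant shift. Every letter moves 24 places later in the alphabet, wrapping around z→a.
Decoding dgqfgle: d−24=f, g−24=i, q−24=s, f−24=h, g−24=i, l−24=n, e−24=g.

fishing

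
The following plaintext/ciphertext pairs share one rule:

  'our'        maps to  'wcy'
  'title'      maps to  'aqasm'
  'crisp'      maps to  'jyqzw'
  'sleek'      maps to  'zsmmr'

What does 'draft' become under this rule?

The shift depends on letter class: consonant r→y is +7, but vowel o→w is +8. Vowels shift forward by 8 and consonants shift forward by 7.
Applying it to draft: d(cons)+7=k, r(cons)+7=y, a(vowel)+8=i, f(cons)+7=m, t(cons)+7=a.

kyima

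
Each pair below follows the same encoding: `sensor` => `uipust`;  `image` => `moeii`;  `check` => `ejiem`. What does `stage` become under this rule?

The shift depends on letter class: consonant s→u is +2, but vowel e→i is +4. Vowels shift forward by 4 and consonants shift forward by 2.
Applying it to stage: s(cons)+2=u, t(cons)+2=v, a(vowel)+4=e, g(cons)+2=i, e(vowel)+4=i.

uveii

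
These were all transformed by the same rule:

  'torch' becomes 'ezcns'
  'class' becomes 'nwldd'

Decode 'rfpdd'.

Compare letters: t→e is +11, o→z is +11, r→c is +11 — a constant shift. It's a constant shift of +11 (ROT11).
Reversing it on rfpdd: r−11=g, f−11=u, p−11=e, d−11=s, d−11=s.

guess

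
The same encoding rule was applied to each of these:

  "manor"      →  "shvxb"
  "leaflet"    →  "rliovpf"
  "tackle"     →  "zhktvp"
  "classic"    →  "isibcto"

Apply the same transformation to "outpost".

In manor: m→s is +6, a→h is +7, n→v is +8, o→x is +9 — the shift increases by 1 each position. The shift increases by 1 at each position, starting from +6: 6, 7, 8, ….
Applying it to outpost: o+6=u, u+7=b, t+8=b, p+9=y, o+10=y, s+11=d, t+12=f.

ubbyydf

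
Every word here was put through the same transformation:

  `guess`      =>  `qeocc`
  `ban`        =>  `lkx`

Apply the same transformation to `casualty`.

It's a constant shift of +10 (ROT10).
On casualty: c+10=m, a+10=k, s+10=c, u+10=e, a+10=k, l+10=v, t+10=d, y+10=i.

mkcekvdi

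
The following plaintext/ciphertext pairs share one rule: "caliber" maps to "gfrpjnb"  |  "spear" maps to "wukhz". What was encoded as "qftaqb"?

mantis

Letter i (0-indexed) is shifted by i+4, so successive shifts are 4, 5, 6, ….
Reversing it on qftaqb: q−4=m, f−5=a, t−6=n, a−7=t, q−8=i, b−9=s.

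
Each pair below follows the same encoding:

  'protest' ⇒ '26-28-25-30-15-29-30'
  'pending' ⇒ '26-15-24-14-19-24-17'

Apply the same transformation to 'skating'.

29-21-11-30-19-24-17

p is letter #16 and maps to 26: an offset of 10. The number is (letter's place in the alphabet, a=1) + 10.
On skating: s=19→29, k=11→21, a=1→11, t=20→30, i=9→19, n=14→24, g=7→17.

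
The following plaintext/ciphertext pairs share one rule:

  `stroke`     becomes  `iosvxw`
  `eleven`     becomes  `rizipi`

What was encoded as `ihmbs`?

Read the word backwards and shift each letter +4.
Undoing it on ihmbs: shift back: i−4=e, h−4=d, m−4=i, b−4=x, s−4=o → edixo; then reverse → oxide.

oxide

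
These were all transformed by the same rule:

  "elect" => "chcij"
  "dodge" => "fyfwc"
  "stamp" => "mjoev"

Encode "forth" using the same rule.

e(4)→c(2) and l(11)→h(7) fit y≡23x+14 (mod 26); the inverse of 23 mod 26 is 17. This is an affine cipher: with a=0,…,z=25, each position x becomes (23x+14) mod 26.
On forth: f(5)→23·5+14≡25=z; o(14)→23·14+14≡24=y; r(17)→23·17+14≡15=p; t(19)→23·19+14≡9=j; h(7)→23·7+14≡19=t (all mod 26).

zypjt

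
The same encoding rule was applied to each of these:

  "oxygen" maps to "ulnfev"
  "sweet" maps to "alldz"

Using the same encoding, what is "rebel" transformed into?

slily

The output letters match the input read backwards, each shifted +7: oxygen reversed is negyxo. Two steps: reverse the string, then apply a Caesar shift of +7.
On rebel: reverse → leber; then shift: l+7=s, e+7=l, b+7=i, e+7=l, r+7=y.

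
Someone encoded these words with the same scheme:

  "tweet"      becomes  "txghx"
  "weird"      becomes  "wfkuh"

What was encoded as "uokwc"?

unity

In tweet: t→t is +0, w→x is +1, e→g is +2, e→h is +3 — the shift increases by 1 each position. Letter i (0-indexed) is shifted by i+0, so successive shifts are 0, 1, 2, ….
Decoding uokwc: u−0=u, o−1=n, k−2=i, w−3=t, c−4=y.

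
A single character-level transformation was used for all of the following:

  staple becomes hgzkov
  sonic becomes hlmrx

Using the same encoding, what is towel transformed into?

Each pair mirrors across the alphabet (s↔h, t↔g, a↔z): positions sum to 25. This is the alphabet-reversal cipher (Atbash): a becomes z, b becomes y, etc.
Applying it to towel: t↔g, o↔l, w↔d, e↔v, l↔o.

gldvo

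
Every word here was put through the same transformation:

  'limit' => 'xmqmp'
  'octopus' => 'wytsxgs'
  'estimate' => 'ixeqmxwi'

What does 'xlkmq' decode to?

might

The output letters match the input read backwards, each shifted +4: limit reversed is timil. The word is reversed, then every letter is shifted forward by 4.
Reversing it on xlkmq: shift back: x−4=t, l−4=h, k−4=g, m−4=i, q−4=m → thgim; then reverse → might.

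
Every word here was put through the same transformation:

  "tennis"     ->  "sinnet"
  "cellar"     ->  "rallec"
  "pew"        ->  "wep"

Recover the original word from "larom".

It's just the letters in reverse order.
Decoding larom: then reverse → moral.

moral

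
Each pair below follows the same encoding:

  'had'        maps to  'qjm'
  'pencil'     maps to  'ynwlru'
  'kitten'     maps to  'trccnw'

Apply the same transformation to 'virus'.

Compare letters: h→q is +9, a→j is +9, d→m is +9 — a constant shift. It's a constant shift of +9 (ROT9).
For virus: v+9=e, i+9=r, r+9=a, u+9=d, s+9=b.

eradb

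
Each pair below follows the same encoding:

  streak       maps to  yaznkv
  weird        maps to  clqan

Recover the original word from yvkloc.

soccer

In streak: s→y is +6, t→a is +7, r→z is +8, e→n is +9 — the shift increases by 1 each position. Letter i (0-indexed) is shifted by i+6, so successive shifts are 6, 7, 8, ….
Decoding yvkloc: y−6=s, v−7=o, k−8=c, l−9=c, o−10=e, c−11=r.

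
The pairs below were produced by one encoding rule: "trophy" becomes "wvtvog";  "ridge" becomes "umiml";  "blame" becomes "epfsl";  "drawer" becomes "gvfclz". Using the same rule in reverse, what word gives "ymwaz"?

virus

In trophy: t→w is +3, r→v is +4, o→t is +5, p→v is +6 — the shift increases by 1 each position. Letter i (0-indexed) is shifted by i+3, so successive shifts are 3, 4, 5, ….
Decoding ymwaz: y−3=v, m−4=i, w−5=r, a−6=u, z−7=s.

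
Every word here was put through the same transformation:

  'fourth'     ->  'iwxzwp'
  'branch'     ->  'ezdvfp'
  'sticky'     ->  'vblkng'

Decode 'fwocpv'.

column

It's a Vigenère-style cipher with numeric key [3,8]: position i shifts by key[i mod 2].
Decoding fwocpv: f−3=c, w−8=o, o−3=l, c−8=u, p−3=m, v−8=n.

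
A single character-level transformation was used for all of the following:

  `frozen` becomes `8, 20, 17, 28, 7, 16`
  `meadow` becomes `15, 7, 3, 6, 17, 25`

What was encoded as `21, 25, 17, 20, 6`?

f is letter #6 and maps to 8: an offset of 2. Each letter is replaced by its alphabet position (a=1..z=26) + 2.
Decoding 21, 25, 17, 20, 6: 21→(21−2)÷1=19=s, 25→(25−2)÷1=23=w, 17→(17−2)÷1=15=o, 20→(20−2)÷1=18=r, 6→(6−2)÷1=4=d.

sword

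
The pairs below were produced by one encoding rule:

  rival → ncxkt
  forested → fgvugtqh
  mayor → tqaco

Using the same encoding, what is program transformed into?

The output letters match the input read backwards, each shifted +2: rival reversed is lavir. Two steps: reverse the string, then apply a Caesar shift of +2.
For program: reverse → margorp; then shift: m+2=o, a+2=c, r+2=t, g+2=i, o+2=q, r+2=t, p+2=r.

octiqtr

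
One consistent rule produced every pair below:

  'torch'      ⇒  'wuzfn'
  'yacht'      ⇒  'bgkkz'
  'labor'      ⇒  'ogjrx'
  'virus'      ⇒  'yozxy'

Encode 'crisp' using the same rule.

Shifts by position in torch: pos 0: t→w (+3), pos 1: o→u (+6), pos 2: r→z (+8), pos 3: c→f (+3), pos 4: h→n (+6) — repeating every 3. The shifts repeat in a cycle of length 3: positions 0,1,… shift by +3, +6, +8, then the pattern repeats.
For crisp: c+3=f, r+6=x, i+8=q, s+3=v, p+6=v.

fxqvv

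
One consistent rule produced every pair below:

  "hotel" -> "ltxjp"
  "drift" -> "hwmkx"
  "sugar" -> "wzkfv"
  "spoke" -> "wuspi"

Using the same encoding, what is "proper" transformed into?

twsuiw

A repeating key of period 2 is used — shifts +4, +5 over and over.
On proper: p+4=t, r+5=w, o+4=s, p+5=u, e+4=i, r+5=w.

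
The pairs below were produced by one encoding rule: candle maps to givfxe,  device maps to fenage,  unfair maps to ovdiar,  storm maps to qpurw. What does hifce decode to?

badge

c(2)→g(6) and a(0)→i(8) fit y≡25x+8 (mod 26); the inverse of 25 mod 26 is 25. Treating letters as 0–25, the rule is x ↦ 25x + 8 (mod 26).
Decoding hifce: h(7)→25·(7−8)≡1=b; i(8)→25·(8−8)≡0=a; f(5)→25·(5−8)≡3=d; c(2)→25·(2−8)≡6=g; e(4)→25·(4−8)≡4=e (all mod 26).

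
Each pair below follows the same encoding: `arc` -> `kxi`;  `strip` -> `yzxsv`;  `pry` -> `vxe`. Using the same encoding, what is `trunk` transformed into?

zxetq

The shift depends on letter class: consonant r→x is +6, but vowel a→k is +10. The rule splits by letter class: vowels +10, consonants +6.
For trunk: t(cons)+6=z, r(cons)+6=x, u(vowel)+10=e, n(cons)+6=t, k(cons)+6=q.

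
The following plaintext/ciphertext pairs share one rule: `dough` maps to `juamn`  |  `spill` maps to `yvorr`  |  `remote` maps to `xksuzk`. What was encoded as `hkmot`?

begin

Compare letters: d→j is +6, o→u is +6, u→a is +6 — a constant shift. This is a Caesar cipher with shift 6.
Reversing it on hkmot: h−6=b, k−6=e, m−6=g, o−6=i, t−6=n.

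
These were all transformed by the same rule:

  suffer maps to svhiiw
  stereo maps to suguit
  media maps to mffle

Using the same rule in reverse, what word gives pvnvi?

In suffer: s→s is +0, u→v is +1, f→h is +2, f→i is +3 — the shift increases by 1 each position. Each letter shifts forward by its position index (0, 1, 2, …) — the shift grows by one for each successive letter.
Undoing it on pvnvi: p−0=p, v−1=u, n−2=l, v−3=s, i−4=e.

pulse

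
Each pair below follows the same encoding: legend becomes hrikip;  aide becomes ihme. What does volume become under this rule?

The output letters match the input read backwards, each shifted +4: legend reversed is dnegel. The word is reversed, then every letter is shifted forward by 4.
Applying it to volume: reverse → emulov; then shift: e+4=i, m+4=q, u+4=y, l+4=p, o+4=s, v+4=z.

iqypsz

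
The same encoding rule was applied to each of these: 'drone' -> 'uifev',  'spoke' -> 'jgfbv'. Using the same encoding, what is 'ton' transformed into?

kfe

This is a Caesar cipher with shift 17.
Applying it to ton: t+17=k, o+17=f, n+17=e.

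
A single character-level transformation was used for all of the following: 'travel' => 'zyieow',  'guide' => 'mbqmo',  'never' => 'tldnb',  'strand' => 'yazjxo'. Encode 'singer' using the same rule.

ypvpoc

In travel: t→z is +6, r→y is +7, a→i is +8, v→e is +9 — the shift increases by 1 each position. Each letter shifts forward by (position + 6), i.e. 6, 7, 8, … — the shift grows by one for each successive letter.
For singer: s+6=y, i+7=p, n+8=v, g+9=p, e+10=o, r+11=c.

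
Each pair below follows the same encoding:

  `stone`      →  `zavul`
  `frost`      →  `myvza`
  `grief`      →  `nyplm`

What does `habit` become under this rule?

Compare letters: s→z is +7, t→a is +7, o→v is +7 — a constant shift. Each letter is shifted forward by 7 in the alphabet (a Caesar shift of +7).
Applying it to habit: h+7=o, a+7=h, b+7=i, i+7=p, t+7=a.

ohipa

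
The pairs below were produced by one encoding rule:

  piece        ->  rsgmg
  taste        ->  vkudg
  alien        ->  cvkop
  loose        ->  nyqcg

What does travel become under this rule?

vbcfgv

Shifts by position in piece: pos 0: p→r (+2), pos 1: i→s (+10), pos 2: e→g (+2), pos 3: c→m (+10) — repeating every 2. It's a Vigenère-style cipher with numeric key [2,10]: position i shifts by key[i mod 2].
Applying it to travel: t+2=v, r+10=b, a+2=c, v+10=f, e+2=g, l+10=v.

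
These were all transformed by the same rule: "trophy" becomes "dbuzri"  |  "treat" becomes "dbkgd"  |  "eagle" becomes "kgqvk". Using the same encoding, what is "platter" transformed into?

Two shifts are in play — +6 for a/e/i/o/u, +10 for every other letter.
Applying it to platter: p(cons)+10=z, l(cons)+10=v, a(vowel)+6=g, t(cons)+10=d, t(cons)+10=d, e(vowel)+6=k, r(cons)+10=b.

zvgddkb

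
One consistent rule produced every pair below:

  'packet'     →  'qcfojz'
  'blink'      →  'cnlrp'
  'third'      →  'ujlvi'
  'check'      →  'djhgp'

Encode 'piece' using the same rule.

qkhgj

Each letter shifts forward by (position + 1), i.e. 1, 2, 3, … — the shift grows by one for each successive letter.
On piece: p+1=q, i+2=k, e+3=h, c+4=g, e+5=j.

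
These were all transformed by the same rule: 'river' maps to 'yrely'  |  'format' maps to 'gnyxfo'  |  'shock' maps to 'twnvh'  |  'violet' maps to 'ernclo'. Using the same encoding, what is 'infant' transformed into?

Each letter's alphabet position (a=0..z=25) is mapped through 21·x+5 mod 26 — an affine cipher.
Applying it to infant: i(8)→21·8+5≡17=r; n(13)→21·13+5≡18=s; f(5)→21·5+5≡6=g; a(0)→21·0+5≡5=f; n(13)→21·13+5≡18=s; t(19)→21·19+5≡14=o (all mod 26).

rsgfso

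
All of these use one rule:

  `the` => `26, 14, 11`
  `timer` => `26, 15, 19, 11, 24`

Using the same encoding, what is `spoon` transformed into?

25, 22, 21, 21, 20

Letters become their 1-based position plus 6 (so a→7, b→8, …).
For spoon: s=19→25, p=16→22, o=15→21, o=15→21, n=14→20.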